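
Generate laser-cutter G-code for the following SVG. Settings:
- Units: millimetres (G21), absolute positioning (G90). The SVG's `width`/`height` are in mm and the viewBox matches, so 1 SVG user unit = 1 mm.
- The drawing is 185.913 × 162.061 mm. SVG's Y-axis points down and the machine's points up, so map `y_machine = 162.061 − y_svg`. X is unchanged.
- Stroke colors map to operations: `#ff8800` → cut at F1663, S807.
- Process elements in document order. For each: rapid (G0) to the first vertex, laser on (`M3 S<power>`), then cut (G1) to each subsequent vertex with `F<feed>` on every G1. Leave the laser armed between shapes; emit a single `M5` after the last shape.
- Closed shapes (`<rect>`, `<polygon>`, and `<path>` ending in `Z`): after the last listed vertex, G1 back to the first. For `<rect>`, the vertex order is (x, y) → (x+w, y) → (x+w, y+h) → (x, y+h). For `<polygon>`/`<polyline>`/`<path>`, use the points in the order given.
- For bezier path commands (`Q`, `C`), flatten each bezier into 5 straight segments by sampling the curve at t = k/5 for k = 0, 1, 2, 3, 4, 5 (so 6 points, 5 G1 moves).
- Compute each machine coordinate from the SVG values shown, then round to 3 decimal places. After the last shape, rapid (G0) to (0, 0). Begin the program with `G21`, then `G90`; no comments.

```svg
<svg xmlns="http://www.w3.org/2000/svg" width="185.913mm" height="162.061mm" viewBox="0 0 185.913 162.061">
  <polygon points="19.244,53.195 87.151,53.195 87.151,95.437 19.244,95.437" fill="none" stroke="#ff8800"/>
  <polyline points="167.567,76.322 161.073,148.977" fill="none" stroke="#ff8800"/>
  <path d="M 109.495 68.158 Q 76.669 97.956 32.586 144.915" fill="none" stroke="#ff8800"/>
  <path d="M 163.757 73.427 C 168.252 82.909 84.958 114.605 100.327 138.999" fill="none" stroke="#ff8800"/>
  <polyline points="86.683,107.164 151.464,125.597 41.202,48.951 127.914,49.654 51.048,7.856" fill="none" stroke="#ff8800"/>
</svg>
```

G21
G90
G0 X19.244 Y108.866
M3 S807
G1 X87.151 Y108.866 F1663
G1 X87.151 Y66.624 F1663
G1 X19.244 Y66.624 F1663
G1 X19.244 Y108.866 F1663
G0 X167.567 Y85.739
M3 S807
G1 X161.073 Y13.084 F1663
G0 X109.495 Y93.903
M3 S807
G1 X95.914 Y81.297 F1663
G1 X81.433 Y67.319 F1663
G1 X66.051 Y51.967 F1663
G1 X49.769 Y35.243 F1663
G1 X32.586 Y17.146 F1663
G0 X163.757 Y88.634
M3 S807
G1 X157.411 Y80.515 F1663
G1 X138.945 Y68.482 F1663
G1 X117.310 Y53.951 F1663
G1 X101.454 Y38.339 F1663
G1 X100.327 Y23.062 F1663
G0 X86.683 Y54.897
M3 S807
G1 X151.464 Y36.464 F1663
G1 X41.202 Y113.110 F1663
G1 X127.914 Y112.407 F1663
G1 X51.048 Y154.205 F1663
M5
G0 X0.000 Y0.000

Since the viewBox matches the mm dimensions, user units are millimetres directly. The only transform is the Y-flip y_m = 162.061 − y_svg.

Shape 1 is a rectangle drawn with `<polygon>`. Its stroke #ff8800 means cut at S807, F1663. After flipping Y the toolpath is (19.244,108.866) → (87.151,108.866) → (87.151,66.624) → (19.244,66.624) → (19.244,108.866), returning to the start.

Shape 2 is a line segment drawn with `<polyline>`. Its stroke #ff8800 means cut at S807, F1663. After flipping Y the toolpath is (167.567,85.739) → (161.073,13.084).

Shape 3 is a quadratic bezier drawn with `<path>`. Its stroke #ff8800 means cut at S807, F1663. After flipping Y the toolpath is (109.495,93.903) → (95.914,81.297) → (81.433,67.319) → (66.051,51.967) → (49.769,35.243) → (32.586,17.146).

Shape 4 is a cubic bezier drawn with `<path>`. Its stroke #ff8800 means cut at S807, F1663. After flipping Y the toolpath is (163.757,88.634) → (157.411,80.515) → (138.945,68.482) → (117.310,53.951) → (101.454,38.339) → (100.327,23.062).

Shape 5 is a open polyline drawn with `<polyline>`. Its stroke #ff8800 means cut at S807, F1663. After flipping Y the toolpath is (86.683,54.897) → (151.464,36.464) → (41.202,113.110) → (127.914,112.407) → (51.048,154.205).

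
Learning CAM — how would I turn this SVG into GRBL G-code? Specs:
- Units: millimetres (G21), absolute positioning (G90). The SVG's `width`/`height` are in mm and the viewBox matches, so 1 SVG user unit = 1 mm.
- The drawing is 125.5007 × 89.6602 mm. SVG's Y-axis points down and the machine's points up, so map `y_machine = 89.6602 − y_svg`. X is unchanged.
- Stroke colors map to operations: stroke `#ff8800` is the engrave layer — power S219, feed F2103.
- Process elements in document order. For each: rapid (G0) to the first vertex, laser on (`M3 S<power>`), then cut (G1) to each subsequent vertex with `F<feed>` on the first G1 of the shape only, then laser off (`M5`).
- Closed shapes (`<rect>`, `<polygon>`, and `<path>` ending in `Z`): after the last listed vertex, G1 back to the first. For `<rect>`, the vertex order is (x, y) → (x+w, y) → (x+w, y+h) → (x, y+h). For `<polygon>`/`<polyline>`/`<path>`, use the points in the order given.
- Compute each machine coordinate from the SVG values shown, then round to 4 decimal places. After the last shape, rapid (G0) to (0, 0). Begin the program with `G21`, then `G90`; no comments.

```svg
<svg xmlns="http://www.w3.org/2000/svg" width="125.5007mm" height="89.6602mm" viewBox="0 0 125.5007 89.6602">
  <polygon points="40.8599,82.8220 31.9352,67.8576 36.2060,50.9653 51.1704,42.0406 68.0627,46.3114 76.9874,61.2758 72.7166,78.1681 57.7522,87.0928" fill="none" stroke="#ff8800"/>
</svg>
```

G21
G90
G0 X40.8599 Y6.8382
M3 S219
G1 X31.9352 Y21.8026 F2103
G1 X36.2060 Y38.6949
G1 X51.1704 Y47.6196
G1 X68.0627 Y43.3488
G1 X76.9874 Y28.3844
G1 X72.7166 Y11.4921
G1 X57.7522 Y2.5674
G1 X40.8599 Y6.8382
M5
G0 X0.0000 Y0.0000

Since the viewBox matches the mm dimensions, user units are millimetres directly. The only transform is the Y-flip y_m = 89.6602 − y_svg.

Shape 1 is a regular polygon drawn with `<polygon>`. Its stroke #ff8800 means engrave at S219, F2103. After flipping Y the toolpath is (40.8599,6.8382) → (31.9352,21.8026) → (36.2060,38.6949) → (51.1704,47.6196) → (68.0627,43.3488) → (76.9874,28.3844) → (72.7166,11.4921) → (57.7522,2.5674) → (40.8599,6.8382), returning to the start.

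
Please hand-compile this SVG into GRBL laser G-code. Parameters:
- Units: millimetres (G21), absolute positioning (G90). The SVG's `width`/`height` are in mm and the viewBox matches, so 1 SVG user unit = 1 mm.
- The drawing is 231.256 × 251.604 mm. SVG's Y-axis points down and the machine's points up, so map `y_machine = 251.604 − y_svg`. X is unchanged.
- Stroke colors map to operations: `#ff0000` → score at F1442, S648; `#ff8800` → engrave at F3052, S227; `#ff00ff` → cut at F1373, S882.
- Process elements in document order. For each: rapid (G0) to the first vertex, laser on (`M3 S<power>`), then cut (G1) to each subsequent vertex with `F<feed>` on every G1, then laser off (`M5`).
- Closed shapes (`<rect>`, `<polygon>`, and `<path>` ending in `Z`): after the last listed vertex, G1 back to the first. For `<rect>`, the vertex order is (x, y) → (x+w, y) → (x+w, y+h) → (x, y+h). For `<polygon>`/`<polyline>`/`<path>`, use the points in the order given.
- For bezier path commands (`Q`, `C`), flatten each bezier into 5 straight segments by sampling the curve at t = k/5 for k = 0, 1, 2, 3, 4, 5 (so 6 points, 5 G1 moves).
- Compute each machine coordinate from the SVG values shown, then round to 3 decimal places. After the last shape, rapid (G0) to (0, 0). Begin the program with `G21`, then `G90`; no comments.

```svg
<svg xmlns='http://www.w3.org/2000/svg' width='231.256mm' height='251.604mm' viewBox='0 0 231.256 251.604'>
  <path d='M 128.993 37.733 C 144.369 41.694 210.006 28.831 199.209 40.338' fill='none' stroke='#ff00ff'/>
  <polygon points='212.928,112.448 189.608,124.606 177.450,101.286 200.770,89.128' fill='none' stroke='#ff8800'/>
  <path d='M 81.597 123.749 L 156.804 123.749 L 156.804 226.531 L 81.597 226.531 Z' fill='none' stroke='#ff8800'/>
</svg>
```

G21
G90
G0 X128.993 Y213.871
M3 S882
G1 X143.236 Y213.184 F1373
G1 X163.461 Y214.557 F1373
G1 X183.586 Y216.013 F1373
G1 X197.529 Y215.575 F1373
G1 X199.209 Y211.266 F1373
M5
G0 X212.928 Y139.156
M3 S227
G1 X189.608 Y126.998 F3052
G1 X177.450 Y150.318 F3052
G1 X200.770 Y162.476 F3052
G1 X212.928 Y139.156 F3052
M5
G0 X81.597 Y127.855
M3 S227
G1 X156.804 Y127.855 F3052
G1 X156.804 Y25.073 F3052
G1 X81.597 Y25.073 F3052
G1 X81.597 Y127.855 F3052
M5
G0 X0.000 Y0.000

viewBox `0 0 231.256 251.604` with mm width/height → 1 unit = 1 mm. Flip: y_m = 251.604 − y_svg.

**Shape 1** — `<path>` cubic bezier, stroke `#ff00ff` → cut (S882, F1373). Control points (SVG): P0=(128.993,37.733), P1=(144.369,41.694), P2=(210.006,28.831), P3=(199.209,40.338); sampled at t=k/5. Machine vertices: (128.993,213.871) → (143.236,213.184) → (163.461,214.557) → (183.586,216.013) → (197.529,215.575) → (199.209,211.266). Open path.

**Shape 2** — `<polygon>` regular polygon, stroke `#ff8800` → engrave (S227, F3052). Machine vertices: (212.928,139.156) → (189.608,126.998) → (177.450,150.318) → (200.770,162.476) → (212.928,139.156). Closed: final G1 returns to the first vertex.

**Shape 3** — `<path>` rectangle, stroke `#ff8800` → engrave (S227, F3052). Machine vertices: (81.597,127.855) → (156.804,127.855) → (156.804,25.073) → (81.597,25.073) → (81.597,127.855). Closed: final G1 returns to the first vertex.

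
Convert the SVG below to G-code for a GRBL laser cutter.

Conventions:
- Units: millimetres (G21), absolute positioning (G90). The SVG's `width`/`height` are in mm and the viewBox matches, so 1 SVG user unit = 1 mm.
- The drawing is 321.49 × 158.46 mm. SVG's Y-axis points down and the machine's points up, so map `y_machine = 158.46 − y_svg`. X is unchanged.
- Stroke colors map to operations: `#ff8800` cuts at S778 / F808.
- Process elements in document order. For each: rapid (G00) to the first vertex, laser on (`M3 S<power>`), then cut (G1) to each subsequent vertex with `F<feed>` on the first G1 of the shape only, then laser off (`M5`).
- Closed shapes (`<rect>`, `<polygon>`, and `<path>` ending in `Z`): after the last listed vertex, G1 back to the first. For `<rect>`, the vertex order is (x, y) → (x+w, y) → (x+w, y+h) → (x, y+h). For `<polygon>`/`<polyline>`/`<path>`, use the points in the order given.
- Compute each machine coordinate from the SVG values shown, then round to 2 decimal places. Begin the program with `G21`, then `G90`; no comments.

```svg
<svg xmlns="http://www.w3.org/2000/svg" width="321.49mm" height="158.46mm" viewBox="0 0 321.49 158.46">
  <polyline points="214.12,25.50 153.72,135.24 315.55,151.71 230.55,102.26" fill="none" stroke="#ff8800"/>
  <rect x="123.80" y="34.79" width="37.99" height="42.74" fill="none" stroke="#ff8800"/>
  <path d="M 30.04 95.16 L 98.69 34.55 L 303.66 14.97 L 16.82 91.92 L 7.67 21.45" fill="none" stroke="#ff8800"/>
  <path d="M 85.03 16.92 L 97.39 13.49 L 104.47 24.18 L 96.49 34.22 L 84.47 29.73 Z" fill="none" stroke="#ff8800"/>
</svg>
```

G21
G90
G00 X214.12 Y132.96
M3 S778
G1 X153.72 Y23.22 F808
G1 X315.55 Y6.75
G1 X230.55 Y56.20
M5
G00 X123.80 Y123.67
M3 S778
G1 X161.79 Y123.67 F808
G1 X161.79 Y80.93
G1 X123.80 Y80.93
G1 X123.80 Y123.67
M5
G00 X30.04 Y63.30
M3 S778
G1 X98.69 Y123.91 F808
G1 X303.66 Y143.49
G1 X16.82 Y66.54
G1 X7.67 Y137.01
M5
G00 X85.03 Y141.54
M3 S778
G1 X97.39 Y144.97 F808
G1 X104.47 Y134.28
G1 X96.49 Y124.24
G1 X84.47 Y128.73
G1 X85.03 Y141.54
M5

1 u = 1 mm; y_m = 158.46 − y.

[1] `<polyline>` open polyline, #ff8800→cut S778 F808: (214.12,132.96) → (153.72,23.22) → (315.55,6.75) → (230.55,56.20)

[2] `<rect>` rectangle, #ff8800→cut S778 F808: (123.80,123.67) → (161.79,123.67) → (161.79,80.93) → (123.80,80.93) → (123.80,123.67) (closed)

[3] `<path>` open polyline, #ff8800→cut S778 F808: (30.04,63.30) → (98.69,123.91) → (303.66,143.49) → (16.82,66.54) → (7.67,137.01)

[4] `<path>` regular polygon, #ff8800→cut S778 F808: (85.03,141.54) → (97.39,144.97) → (104.47,134.28) → (96.49,124.24) → (84.47,128.73) → (85.03,141.54) (closed)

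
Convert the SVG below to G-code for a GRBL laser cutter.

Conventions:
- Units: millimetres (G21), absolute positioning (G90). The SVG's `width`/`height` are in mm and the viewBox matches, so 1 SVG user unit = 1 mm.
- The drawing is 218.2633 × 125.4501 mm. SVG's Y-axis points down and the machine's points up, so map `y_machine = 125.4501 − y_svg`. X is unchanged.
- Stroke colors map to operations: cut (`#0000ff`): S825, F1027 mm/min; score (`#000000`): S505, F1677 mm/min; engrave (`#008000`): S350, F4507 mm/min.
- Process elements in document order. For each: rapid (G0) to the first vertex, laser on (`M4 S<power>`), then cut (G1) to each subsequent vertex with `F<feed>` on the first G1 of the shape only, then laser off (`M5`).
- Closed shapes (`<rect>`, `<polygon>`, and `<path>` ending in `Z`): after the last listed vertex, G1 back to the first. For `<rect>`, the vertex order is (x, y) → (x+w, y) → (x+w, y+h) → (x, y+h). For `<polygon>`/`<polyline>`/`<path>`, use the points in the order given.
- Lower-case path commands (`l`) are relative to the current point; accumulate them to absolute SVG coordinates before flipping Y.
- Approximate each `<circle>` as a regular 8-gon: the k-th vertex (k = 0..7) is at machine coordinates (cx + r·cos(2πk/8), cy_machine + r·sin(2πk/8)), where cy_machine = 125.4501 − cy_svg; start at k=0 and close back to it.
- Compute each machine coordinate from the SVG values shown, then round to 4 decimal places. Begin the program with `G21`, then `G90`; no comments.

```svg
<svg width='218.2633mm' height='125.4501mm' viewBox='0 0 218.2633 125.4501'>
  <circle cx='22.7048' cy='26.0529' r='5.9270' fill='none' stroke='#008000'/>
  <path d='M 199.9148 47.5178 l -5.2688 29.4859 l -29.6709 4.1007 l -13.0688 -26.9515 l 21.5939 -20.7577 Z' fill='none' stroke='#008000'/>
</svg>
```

Since the viewBox matches the mm dimensions, user units are millimetres directly. The only transform is the Y-flip y_m = 125.4501 − y_svg.

Shape 1 is a circle drawn with `<circle>`. Its stroke #008000 means engrave at S350, F4507. After flipping Y the toolpath is (28.6318,99.3972) → (26.8958,103.5882) → (22.7048,105.3242) → (18.5138,103.5882) → (16.7778,99.3972) → (18.5138,95.2062) → (22.7048,93.4702) → (26.8958,95.2062) → (28.6318,99.3972), returning to the start.

Shape 2 is a regular polygon drawn with `<path>`. Its stroke #008000 means engrave at S350, F4507. After flipping Y the toolpath is (199.9148,77.9323) → (194.6460,48.4464) → (164.9751,44.3457) → (151.9063,71.2972) → (173.5002,92.0549) → (199.9148,77.9323), returning to the start.

G21
G90
G0 X28.6318 Y99.3972
M4 S350
G1 X26.8958 Y103.5882 F4507
G1 X22.7048 Y105.3242
G1 X18.5138 Y103.5882
G1 X16.7778 Y99.3972
G1 X18.5138 Y95.2062
G1 X22.7048 Y93.4702
G1 X26.8958 Y95.2062
G1 X28.6318 Y99.3972
M5
G0 X199.9148 Y77.9323
M4 S350
G1 X194.6460 Y48.4464 F4507
G1 X164.9751 Y44.3457
G1 X151.9063 Y71.2972
G1 X173.5002 Y92.0549
G1 X199.9148 Y77.9323
M5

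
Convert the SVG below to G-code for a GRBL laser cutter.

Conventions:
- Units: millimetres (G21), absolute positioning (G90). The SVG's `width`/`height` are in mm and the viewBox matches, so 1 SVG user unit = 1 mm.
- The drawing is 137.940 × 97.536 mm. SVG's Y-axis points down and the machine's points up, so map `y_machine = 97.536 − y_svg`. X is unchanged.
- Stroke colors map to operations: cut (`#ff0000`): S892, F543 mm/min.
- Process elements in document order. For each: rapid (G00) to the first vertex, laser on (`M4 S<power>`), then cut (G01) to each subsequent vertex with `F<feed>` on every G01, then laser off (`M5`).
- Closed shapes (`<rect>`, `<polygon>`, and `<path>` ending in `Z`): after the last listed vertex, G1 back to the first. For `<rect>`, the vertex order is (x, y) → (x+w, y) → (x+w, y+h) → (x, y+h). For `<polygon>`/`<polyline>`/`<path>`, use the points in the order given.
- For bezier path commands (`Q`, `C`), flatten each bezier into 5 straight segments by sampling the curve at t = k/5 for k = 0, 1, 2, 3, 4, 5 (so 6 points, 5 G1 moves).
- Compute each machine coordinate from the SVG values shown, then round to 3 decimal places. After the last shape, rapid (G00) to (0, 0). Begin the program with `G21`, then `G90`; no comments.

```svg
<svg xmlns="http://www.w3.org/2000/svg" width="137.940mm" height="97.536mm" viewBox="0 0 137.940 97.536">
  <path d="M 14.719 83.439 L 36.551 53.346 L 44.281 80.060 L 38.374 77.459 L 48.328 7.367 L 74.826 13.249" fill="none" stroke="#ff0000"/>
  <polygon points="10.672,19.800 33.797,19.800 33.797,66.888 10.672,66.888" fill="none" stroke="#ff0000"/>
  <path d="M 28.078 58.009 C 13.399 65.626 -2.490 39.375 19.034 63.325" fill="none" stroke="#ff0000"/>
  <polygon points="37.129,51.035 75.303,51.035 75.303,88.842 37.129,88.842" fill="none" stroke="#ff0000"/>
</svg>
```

G21
G90
G00 X14.719 Y14.097
M4 S892
G01 X36.551 Y44.190 F543
G01 X44.281 Y17.476 F543
G01 X38.374 Y20.077 F543
G01 X48.328 Y90.169 F543
G01 X74.826 Y84.287 F543
M5
G00 X10.672 Y77.736
M4 S892
G01 X33.797 Y77.736 F543
G01 X33.797 Y30.648 F543
G01 X10.672 Y30.648 F543
G01 X10.672 Y77.736 F543
M5
G00 X28.078 Y39.527
M4 S892
G01 X19.434 Y38.348 F543
G01 X12.354 Y41.263 F543
G01 X8.692 Y44.235 F543
G01 X10.300 Y43.229 F543
G01 X19.034 Y34.211 F543
M5
G00 X37.129 Y46.501
M4 S892
G01 X75.303 Y46.501 F543
G01 X75.303 Y8.694 F543
G01 X37.129 Y8.694 F543
G01 X37.129 Y46.501 F543
M5
G00 X0.000 Y0.000

1 u = 1 mm; y_m = 97.536 − y.

[1] `<path>` open polyline, #ff0000→cut S892 F543: (14.719,14.097) → (36.551,44.190) → (44.281,17.476) → (38.374,20.077) → (48.328,90.169) → (74.826,84.287)

[2] `<polygon>` rectangle, #ff0000→cut S892 F543: (10.672,77.736) → (33.797,77.736) → (33.797,30.648) → (10.672,30.648) → (10.672,77.736) (closed)

[3] `<path>` cubic bezier, #ff0000→cut S892 F543: (28.078,39.527) → (19.434,38.348) → (12.354,41.263) → (8.692,44.235) → (10.300,43.229) → (19.034,34.211)

[4] `<polygon>` rectangle, #ff0000→cut S892 F543: (37.129,46.501) → (75.303,46.501) → (75.303,8.694) → (37.129,8.694) → (37.129,46.501) (closed)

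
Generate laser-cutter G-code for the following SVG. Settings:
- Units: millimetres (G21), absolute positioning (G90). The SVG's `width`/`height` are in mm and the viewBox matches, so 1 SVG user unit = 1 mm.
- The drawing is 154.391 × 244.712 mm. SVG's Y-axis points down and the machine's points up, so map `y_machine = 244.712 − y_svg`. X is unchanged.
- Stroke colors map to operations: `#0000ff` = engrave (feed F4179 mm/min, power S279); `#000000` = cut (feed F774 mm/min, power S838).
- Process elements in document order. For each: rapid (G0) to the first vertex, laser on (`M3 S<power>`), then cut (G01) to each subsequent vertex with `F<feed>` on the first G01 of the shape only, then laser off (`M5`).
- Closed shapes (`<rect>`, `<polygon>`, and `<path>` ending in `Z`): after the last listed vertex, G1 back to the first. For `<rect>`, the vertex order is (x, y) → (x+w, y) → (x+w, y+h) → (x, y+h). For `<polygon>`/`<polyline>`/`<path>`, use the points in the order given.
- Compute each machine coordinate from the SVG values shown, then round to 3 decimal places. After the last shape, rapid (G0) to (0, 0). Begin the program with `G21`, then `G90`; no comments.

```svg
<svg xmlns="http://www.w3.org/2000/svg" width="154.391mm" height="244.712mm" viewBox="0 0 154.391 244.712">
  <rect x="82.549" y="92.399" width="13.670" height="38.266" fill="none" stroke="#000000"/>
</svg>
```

1 u = 1 mm; y_m = 244.712 − y.

[1] `<rect>` rectangle, #000000→cut S838 F774: (82.549,152.313) → (96.219,152.313) → (96.219,114.047) → (82.549,114.047) → (82.549,152.313) (closed)

G21
G90
G0 X82.549 Y152.313
M3 S838
G01 X96.219 Y152.313 F774
G01 X96.219 Y114.047
G01 X82.549 Y114.047
G01 X82.549 Y152.313
M5
G0 X0.000 Y0.000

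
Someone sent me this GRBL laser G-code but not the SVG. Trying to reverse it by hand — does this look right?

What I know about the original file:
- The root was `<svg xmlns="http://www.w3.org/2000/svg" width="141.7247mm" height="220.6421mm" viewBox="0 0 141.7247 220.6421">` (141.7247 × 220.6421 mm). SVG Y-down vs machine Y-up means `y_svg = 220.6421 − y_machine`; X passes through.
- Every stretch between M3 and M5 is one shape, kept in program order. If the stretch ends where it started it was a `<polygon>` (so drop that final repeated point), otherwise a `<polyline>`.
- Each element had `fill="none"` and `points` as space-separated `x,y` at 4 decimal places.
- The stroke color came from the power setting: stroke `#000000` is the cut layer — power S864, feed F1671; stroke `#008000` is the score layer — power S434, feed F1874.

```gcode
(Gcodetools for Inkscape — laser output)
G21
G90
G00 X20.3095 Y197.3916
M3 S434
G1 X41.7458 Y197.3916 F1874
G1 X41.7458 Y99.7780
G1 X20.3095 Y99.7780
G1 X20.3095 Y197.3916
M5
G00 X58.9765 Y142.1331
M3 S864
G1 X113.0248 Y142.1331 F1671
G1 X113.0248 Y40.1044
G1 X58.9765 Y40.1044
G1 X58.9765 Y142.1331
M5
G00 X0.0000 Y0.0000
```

Machine Y-up, SVG Y-down with viewBox height 220.6421, so y_svg = 220.6421 − y_machine; X carries over.

Run 1: power S434 maps to stroke `#008000` (score). The run returns to its start, so emit a `<polygon>` with points (Y-flipped): 20.3095,23.2505 41.7458,23.2505 41.7458,120.8641 20.3095,120.8641.

Run 2: the run's S864 means `#000000` (cut). The run returns to its start, so emit a `<polygon>` with points (Y-flipped): 58.9765,78.5090 113.0248,78.5090 113.0248,180.5377 58.9765,180.5377.

<svg xmlns="http://www.w3.org/2000/svg" width="141.7247mm" height="220.6421mm" viewBox="0 0 141.7247 220.6421">
  <polygon points="20.3095,23.2505 41.7458,23.2505 41.7458,120.8641 20.3095,120.8641" fill="none" stroke="#008000"/>
  <polygon points="58.9765,78.5090 113.0248,78.5090 113.0248,180.5377 58.9765,180.5377" fill="none" stroke="#000000"/>
</svg>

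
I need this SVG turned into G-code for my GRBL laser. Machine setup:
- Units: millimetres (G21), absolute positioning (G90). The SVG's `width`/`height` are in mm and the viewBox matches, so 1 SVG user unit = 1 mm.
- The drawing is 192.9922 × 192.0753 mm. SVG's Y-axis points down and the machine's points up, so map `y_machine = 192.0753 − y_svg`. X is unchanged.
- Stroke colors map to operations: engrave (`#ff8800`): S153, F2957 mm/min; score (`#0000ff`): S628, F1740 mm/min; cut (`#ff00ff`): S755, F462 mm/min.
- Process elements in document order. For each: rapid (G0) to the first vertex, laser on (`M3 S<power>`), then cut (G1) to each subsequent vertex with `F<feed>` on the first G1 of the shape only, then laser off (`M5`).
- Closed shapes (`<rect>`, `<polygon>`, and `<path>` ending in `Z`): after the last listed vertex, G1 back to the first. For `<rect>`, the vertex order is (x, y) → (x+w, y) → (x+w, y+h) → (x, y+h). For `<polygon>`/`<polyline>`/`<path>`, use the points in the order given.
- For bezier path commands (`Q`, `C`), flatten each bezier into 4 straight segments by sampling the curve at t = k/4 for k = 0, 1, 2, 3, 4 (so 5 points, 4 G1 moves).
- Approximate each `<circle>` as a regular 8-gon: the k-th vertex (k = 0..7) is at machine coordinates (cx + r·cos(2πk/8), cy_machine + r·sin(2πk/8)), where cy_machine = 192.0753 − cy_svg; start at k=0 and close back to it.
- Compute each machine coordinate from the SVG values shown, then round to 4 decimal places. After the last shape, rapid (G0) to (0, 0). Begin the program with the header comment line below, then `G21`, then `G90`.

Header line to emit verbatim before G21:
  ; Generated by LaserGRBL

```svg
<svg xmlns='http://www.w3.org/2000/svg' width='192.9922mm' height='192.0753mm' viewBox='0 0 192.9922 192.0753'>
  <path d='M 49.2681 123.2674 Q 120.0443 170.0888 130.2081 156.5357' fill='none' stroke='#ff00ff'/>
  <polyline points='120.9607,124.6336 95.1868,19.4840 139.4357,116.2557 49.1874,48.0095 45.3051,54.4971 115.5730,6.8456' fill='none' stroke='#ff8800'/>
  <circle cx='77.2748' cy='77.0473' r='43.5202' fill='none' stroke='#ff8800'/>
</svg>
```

viewBox `0 0 192.9922 192.0753` with mm width/height → 1 unit = 1 mm. Flip: y_m = 192.0753 − y_svg.

**Shape 1** — `<path>` quadratic bezier, stroke `#ff00ff` → cut (S755, F462). Control points (SVG): P0=(49.2681,123.2674), P1=(120.0443,170.0888), P2=(130.2081,156.5357); sampled at t=k/4. Machine vertices: (49.2681,68.8079) → (80.8679,49.1706) → (104.8912,37.0801) → (121.3379,32.5365) → (130.2081,35.5396). Open path.

**Shape 2** — `<polyline>` open polyline, stroke `#ff8800` → engrave (S153, F2957). Machine vertices: (120.9607,67.4417) → (95.1868,172.5913) → (139.4357,75.8196) → (49.1874,144.0658) → (45.3051,137.5782) → (115.5730,185.2297). Open path.

**Shape 3** — `<circle>` circle, stroke `#ff8800` → engrave (S153, F2957). Machine vertices: (120.7950,115.0280) → (108.0482,145.8014) → (77.2748,158.5482) → (46.5014,145.8014) → (33.7546,115.0280) → (46.5014,84.2546) → (77.2748,71.5078) → (108.0482,84.2546) → (120.7950,115.0280). Closed: final G1 returns to the first vertex.

; Generated by LaserGRBL
G21
G90
G0 X49.2681 Y68.8079
M3 S755
G1 X80.8679 Y49.1706 F462
G1 X104.8912 Y37.0801
G1 X121.3379 Y32.5365
G1 X130.2081 Y35.5396
M5
G0 X120.9607 Y67.4417
M3 S153
G1 X95.1868 Y172.5913 F2957
G1 X139.4357 Y75.8196
G1 X49.1874 Y144.0658
G1 X45.3051 Y137.5782
G1 X115.5730 Y185.2297
M5
G0 X120.7950 Y115.0280
M3 S153
G1 X108.0482 Y145.8014 F2957
G1 X77.2748 Y158.5482
G1 X46.5014 Y145.8014
G1 X33.7546 Y115.0280
G1 X46.5014 Y84.2546
G1 X77.2748 Y71.5078
G1 X108.0482 Y84.2546
G1 X120.7950 Y115.0280
M5
G0 X0.0000 Y0.0000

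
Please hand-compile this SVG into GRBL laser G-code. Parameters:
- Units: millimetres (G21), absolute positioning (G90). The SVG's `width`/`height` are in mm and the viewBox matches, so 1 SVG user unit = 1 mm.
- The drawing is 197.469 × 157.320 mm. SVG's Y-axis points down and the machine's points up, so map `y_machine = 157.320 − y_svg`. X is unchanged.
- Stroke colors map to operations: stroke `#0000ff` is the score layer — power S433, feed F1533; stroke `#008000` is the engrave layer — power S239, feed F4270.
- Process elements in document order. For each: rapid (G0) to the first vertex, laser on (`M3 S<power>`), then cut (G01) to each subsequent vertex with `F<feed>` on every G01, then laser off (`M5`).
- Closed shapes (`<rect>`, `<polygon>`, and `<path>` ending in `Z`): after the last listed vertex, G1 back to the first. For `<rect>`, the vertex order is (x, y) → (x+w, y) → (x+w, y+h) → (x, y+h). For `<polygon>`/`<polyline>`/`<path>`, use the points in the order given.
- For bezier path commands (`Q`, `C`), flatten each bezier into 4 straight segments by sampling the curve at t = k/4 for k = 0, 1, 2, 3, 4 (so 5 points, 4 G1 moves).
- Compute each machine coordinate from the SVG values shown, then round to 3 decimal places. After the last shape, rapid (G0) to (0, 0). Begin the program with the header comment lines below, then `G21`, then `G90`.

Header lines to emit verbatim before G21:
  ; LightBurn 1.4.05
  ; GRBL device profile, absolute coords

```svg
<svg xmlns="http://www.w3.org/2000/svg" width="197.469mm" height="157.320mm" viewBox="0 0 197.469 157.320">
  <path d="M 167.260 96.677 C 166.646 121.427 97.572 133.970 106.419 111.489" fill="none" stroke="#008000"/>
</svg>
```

; LightBurn 1.4.05
; GRBL device profile, absolute coords
G21
G90
G0 X167.260 Y60.643
M3 S239
G01 X156.250 Y44.726 F4270
G01 X133.292 Y35.525 F4270
G01 X112.107 Y35.181 F4270
G01 X106.419 Y45.831 F4270
M5
G0 X0.000 Y0.000

1 u = 1 mm; y_m = 157.320 − y.

[1] `<path>` cubic bezier, #008000→engrave S239 F4270: (167.260,60.643) → (156.250,44.726) → (133.292,35.525) → (112.107,35.181) → (106.419,45.831)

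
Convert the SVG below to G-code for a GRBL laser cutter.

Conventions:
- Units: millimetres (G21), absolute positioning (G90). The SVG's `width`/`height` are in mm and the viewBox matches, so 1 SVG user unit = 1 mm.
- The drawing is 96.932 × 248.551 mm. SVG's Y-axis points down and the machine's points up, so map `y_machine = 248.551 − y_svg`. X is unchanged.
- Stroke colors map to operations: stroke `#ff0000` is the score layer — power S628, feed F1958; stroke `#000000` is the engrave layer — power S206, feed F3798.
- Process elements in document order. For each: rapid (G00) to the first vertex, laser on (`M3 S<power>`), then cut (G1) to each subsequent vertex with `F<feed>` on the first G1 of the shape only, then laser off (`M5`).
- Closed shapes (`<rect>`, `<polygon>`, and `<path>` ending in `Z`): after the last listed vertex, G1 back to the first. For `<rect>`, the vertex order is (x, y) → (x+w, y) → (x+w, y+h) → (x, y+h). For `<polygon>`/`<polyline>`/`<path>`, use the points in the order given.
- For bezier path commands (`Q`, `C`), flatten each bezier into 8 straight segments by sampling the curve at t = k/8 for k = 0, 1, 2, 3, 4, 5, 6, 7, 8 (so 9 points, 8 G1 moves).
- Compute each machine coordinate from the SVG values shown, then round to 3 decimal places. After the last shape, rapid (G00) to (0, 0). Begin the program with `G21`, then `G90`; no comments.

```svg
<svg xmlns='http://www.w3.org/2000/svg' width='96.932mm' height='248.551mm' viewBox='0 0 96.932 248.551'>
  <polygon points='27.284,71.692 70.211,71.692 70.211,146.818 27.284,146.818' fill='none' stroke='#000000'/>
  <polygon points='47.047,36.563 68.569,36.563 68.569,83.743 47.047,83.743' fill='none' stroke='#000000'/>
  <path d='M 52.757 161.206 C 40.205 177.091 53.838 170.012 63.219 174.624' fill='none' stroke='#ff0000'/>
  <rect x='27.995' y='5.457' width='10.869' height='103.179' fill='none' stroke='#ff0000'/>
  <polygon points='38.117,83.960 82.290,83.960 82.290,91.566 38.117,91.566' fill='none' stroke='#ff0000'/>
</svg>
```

viewBox `0 0 96.932 248.551` with mm width/height → 1 unit = 1 mm. Flip: y_m = 248.551 − y_svg.

**Shape 1** — `<polygon>` rectangle, stroke `#000000` → engrave (S206, F3798). Machine vertices: (27.284,176.859) → (70.211,176.859) → (70.211,101.733) → (27.284,101.733) → (27.284,176.859). Closed: final G1 returns to the first vertex.

**Shape 2** — `<polygon>` rectangle, stroke `#000000` → engrave (S206, F3798). Machine vertices: (47.047,211.988) → (68.569,211.988) → (68.569,164.808) → (47.047,164.808) → (47.047,211.988). Closed: final G1 returns to the first vertex.

**Shape 3** — `<path>` cubic bezier, stroke `#ff0000` → score (S628, F1958). Control points (SVG): P0=(52.757,161.206), P1=(40.205,177.091), P2=(53.838,170.012), P3=(63.219,174.624); sampled at t=k/8. Machine vertices: (52.757,87.345) → (49.218,82.397) → (47.777,79.196) → (48.078,77.335) → (49.763,76.409) → (52.477,76.011) → (55.862,75.735) → (59.561,75.176) → (63.219,73.927). Open path.

**Shape 4** — `<rect>` rectangle, stroke `#ff0000` → score (S628, F1958). Machine vertices: (27.995,243.094) → (38.864,243.094) → (38.864,139.915) → (27.995,139.915) → (27.995,243.094). Closed: final G1 returns to the first vertex.

**Shape 5** — `<polygon>` rectangle, stroke `#ff0000` → score (S628, F1958). Machine vertices: (38.117,164.591) → (82.290,164.591) → (82.290,156.985) → (38.117,156.985) → (38.117,164.591). Closed: final G1 returns to the first vertex.

G21
G90
G00 X27.284 Y176.859
M3 S206
G1 X70.211 Y176.859 F3798
G1 X70.211 Y101.733
G1 X27.284 Y101.733
G1 X27.284 Y176.859
M5
G00 X47.047 Y211.988
M3 S206
G1 X68.569 Y211.988 F3798
G1 X68.569 Y164.808
G1 X47.047 Y164.808
G1 X47.047 Y211.988
M5
G00 X52.757 Y87.345
M3 S628
G1 X49.218 Y82.397 F1958
G1 X47.777 Y79.196
G1 X48.078 Y77.335
G1 X49.763 Y76.409
G1 X52.477 Y76.011
G1 X55.862 Y75.735
G1 X59.561 Y75.176
G1 X63.219 Y73.927
M5
G00 X27.995 Y243.094
M3 S628
G1 X38.864 Y243.094 F1958
G1 X38.864 Y139.915
G1 X27.995 Y139.915
G1 X27.995 Y243.094
M5
G00 X38.117 Y164.591
M3 S628
G1 X82.290 Y164.591 F1958
G1 X82.290 Y156.985
G1 X38.117 Y156.985
G1 X38.117 Y164.591
M5
G00 X0.000 Y0.000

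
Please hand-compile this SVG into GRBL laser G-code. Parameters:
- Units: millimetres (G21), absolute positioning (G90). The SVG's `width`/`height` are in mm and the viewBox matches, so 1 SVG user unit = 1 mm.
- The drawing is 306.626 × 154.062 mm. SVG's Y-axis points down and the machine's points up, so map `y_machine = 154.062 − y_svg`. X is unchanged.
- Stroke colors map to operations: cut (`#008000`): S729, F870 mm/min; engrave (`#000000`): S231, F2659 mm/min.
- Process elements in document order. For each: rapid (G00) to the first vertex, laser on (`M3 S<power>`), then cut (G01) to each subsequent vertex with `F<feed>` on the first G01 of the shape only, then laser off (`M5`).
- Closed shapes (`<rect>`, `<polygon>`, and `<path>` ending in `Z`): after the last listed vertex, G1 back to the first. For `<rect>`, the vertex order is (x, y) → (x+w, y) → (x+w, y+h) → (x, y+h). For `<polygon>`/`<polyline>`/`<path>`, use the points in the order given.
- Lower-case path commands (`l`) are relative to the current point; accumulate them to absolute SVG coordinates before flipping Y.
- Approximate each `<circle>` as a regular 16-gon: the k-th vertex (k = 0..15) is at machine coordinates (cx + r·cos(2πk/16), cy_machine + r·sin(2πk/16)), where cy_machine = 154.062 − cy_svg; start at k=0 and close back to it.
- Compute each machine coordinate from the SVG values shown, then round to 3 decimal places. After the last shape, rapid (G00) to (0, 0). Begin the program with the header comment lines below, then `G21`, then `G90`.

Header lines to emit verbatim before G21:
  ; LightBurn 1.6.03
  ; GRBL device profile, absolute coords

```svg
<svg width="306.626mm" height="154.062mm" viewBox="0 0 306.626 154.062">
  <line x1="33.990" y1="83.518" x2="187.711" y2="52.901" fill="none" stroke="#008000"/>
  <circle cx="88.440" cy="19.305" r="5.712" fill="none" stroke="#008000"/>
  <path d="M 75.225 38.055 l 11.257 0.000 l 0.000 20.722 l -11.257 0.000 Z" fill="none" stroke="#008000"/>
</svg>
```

; LightBurn 1.6.03
; GRBL device profile, absolute coords
G21
G90
G00 X33.990 Y70.544
M3 S729
G01 X187.711 Y101.161 F870
M5
G00 X94.152 Y134.757
M3 S729
G01 X93.717 Y136.943 F870
G01 X92.479 Y138.796
G01 X90.626 Y140.034
G01 X88.440 Y140.469
G01 X86.254 Y140.034
G01 X84.401 Y138.796
G01 X83.163 Y136.943
G01 X82.728 Y134.757
G01 X83.163 Y132.571
G01 X84.401 Y130.718
G01 X86.254 Y129.480
G01 X88.440 Y129.045
G01 X90.626 Y129.480
G01 X92.479 Y130.718
G01 X93.717 Y132.571
G01 X94.152 Y134.757
M5
G00 X75.225 Y116.007
M3 S729
G01 X86.482 Y116.007 F870
G01 X86.482 Y95.285
G01 X75.225 Y95.285
G01 X75.225 Y116.007
M5
G00 X0.000 Y0.000

1 u = 1 mm; y_m = 154.062 − y.

[1] `<line>` line segment, #008000→cut S729 F870: (33.990,70.544) → (187.711,101.161)

[2] `<circle>` circle, #008000→cut S729 F870: (94.152,134.757) → (93.717,136.943) → (92.479,138.796) → (90.626,140.034) → (88.440,140.469) → (86.254,140.034) → (84.401,138.796) → (83.163,136.943) → (82.728,134.757) → (83.163,132.571) → (84.401,130.718) → (86.254,129.480) → (88.440,129.045) → (90.626,129.480) → (92.479,130.718) → (93.717,132.571) → (94.152,134.757) (closed)

[3] `<path>` rectangle, #008000→cut S729 F870: (75.225,116.007) → (86.482,116.007) → (86.482,95.285) → (75.225,95.285) → (75.225,116.007) (closed)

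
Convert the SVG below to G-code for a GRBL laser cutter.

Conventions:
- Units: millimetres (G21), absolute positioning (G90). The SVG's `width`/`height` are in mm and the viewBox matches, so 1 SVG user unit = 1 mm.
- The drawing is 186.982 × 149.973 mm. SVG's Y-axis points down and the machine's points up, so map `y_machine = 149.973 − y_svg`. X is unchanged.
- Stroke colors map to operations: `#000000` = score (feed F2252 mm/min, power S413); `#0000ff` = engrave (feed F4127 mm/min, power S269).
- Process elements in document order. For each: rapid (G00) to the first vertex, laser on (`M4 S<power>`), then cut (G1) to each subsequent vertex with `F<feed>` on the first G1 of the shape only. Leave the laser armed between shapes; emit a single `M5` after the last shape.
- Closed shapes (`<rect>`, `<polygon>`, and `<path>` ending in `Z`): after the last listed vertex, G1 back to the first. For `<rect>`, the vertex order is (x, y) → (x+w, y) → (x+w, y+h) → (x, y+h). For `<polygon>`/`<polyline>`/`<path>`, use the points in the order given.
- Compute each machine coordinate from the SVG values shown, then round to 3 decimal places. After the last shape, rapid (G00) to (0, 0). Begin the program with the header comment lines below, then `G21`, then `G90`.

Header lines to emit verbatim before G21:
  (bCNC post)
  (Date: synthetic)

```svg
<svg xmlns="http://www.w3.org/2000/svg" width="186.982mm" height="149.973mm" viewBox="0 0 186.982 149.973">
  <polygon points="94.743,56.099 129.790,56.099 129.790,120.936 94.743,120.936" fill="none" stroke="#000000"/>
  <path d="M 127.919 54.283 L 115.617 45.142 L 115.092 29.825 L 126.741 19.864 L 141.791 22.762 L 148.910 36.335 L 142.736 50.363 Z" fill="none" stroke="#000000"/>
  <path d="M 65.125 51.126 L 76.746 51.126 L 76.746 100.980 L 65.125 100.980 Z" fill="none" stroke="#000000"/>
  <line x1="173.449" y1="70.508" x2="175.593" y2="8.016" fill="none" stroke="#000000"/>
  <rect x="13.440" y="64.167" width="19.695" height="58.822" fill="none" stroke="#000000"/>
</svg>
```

viewBox `0 0 186.982 149.973` with mm width/height → 1 unit = 1 mm. Flip: y_m = 149.973 − y_svg.

**Shape 1** — `<polygon>` rectangle, stroke `#000000` → score (S413, F2252). Machine vertices: (94.743,93.874) → (129.790,93.874) → (129.790,29.037) → (94.743,29.037) → (94.743,93.874). Closed: final G1 returns to the first vertex.

**Shape 2** — `<path>` regular polygon, stroke `#000000` → score (S413, F2252). Machine vertices: (127.919,95.690) → (115.617,104.831) → (115.092,120.148) → (126.741,130.109) → (141.791,127.211) → (148.910,113.638) → (142.736,99.610) → (127.919,95.690). Closed: final G1 returns to the first vertex.

**Shape 3** — `<path>` rectangle, stroke `#000000` → score (S413, F2252). Machine vertices: (65.125,98.847) → (76.746,98.847) → (76.746,48.993) → (65.125,48.993) → (65.125,98.847). Closed: final G1 returns to the first vertex.

**Shape 4** — `<line>` line segment, stroke `#000000` → score (S413, F2252). Machine vertices: (173.449,79.465) → (175.593,141.957). Open path.

**Shape 5** — `<rect>` rectangle, stroke `#000000` → score (S413, F2252). Machine vertices: (13.440,85.806) → (33.135,85.806) → (33.135,26.984) → (13.440,26.984) → (13.440,85.806). Closed: final G1 returns to the first vertex.

(bCNC post)
(Date: synthetic)
G21
G90
G00 X94.743 Y93.874
M4 S413
G1 X129.790 Y93.874 F2252
G1 X129.790 Y29.037
G1 X94.743 Y29.037
G1 X94.743 Y93.874
G00 X127.919 Y95.690
M4 S413
G1 X115.617 Y104.831 F2252
G1 X115.092 Y120.148
G1 X126.741 Y130.109
G1 X141.791 Y127.211
G1 X148.910 Y113.638
G1 X142.736 Y99.610
G1 X127.919 Y95.690
G00 X65.125 Y98.847
M4 S413
G1 X76.746 Y98.847 F2252
G1 X76.746 Y48.993
G1 X65.125 Y48.993
G1 X65.125 Y98.847
G00 X173.449 Y79.465
M4 S413
G1 X175.593 Y141.957 F2252
G00 X13.440 Y85.806
M4 S413
G1 X33.135 Y85.806 F2252
G1 X33.135 Y26.984
G1 X13.440 Y26.984
G1 X13.440 Y85.806
M5
G00 X0.000 Y0.000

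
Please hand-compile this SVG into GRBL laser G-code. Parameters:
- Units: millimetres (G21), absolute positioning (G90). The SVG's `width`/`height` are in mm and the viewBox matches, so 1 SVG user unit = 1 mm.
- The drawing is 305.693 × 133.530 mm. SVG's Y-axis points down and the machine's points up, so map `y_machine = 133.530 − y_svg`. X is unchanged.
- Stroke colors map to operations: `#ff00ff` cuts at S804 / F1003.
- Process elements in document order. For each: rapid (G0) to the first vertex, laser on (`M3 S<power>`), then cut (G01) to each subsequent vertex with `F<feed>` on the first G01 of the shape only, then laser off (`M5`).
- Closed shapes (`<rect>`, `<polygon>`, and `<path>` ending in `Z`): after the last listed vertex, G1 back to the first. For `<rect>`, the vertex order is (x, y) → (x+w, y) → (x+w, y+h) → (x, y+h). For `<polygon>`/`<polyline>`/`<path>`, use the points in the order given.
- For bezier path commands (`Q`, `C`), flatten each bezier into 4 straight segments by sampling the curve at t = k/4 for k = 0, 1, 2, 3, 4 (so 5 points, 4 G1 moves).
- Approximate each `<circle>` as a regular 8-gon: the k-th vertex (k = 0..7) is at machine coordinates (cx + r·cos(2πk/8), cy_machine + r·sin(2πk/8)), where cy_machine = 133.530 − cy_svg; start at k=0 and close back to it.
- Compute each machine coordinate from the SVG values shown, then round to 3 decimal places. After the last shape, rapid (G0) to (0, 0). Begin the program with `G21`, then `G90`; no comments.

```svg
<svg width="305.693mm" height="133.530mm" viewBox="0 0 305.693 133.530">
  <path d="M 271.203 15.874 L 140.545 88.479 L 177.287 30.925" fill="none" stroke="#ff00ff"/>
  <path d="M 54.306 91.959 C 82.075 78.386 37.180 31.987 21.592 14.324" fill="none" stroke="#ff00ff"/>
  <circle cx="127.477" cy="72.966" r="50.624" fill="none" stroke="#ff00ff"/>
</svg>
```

G21
G90
G0 X271.203 Y117.656
M3 S804
G01 X140.545 Y45.051 F1003
G01 X177.287 Y102.605
M5
G0 X54.306 Y41.571
M3 S804
G01 X63.102 Y56.944 F1003
G01 X54.208 Y78.855
G01 X37.185 Y101.533
G01 X21.592 Y119.206
M5
G0 X178.101 Y60.564
M3 S804
G01 X163.274 Y96.361 F1003
G01 X127.477 Y111.188
G01 X91.680 Y96.361
G01 X76.853 Y60.564
G01 X91.680 Y24.767
G01 X127.477 Y9.940
G01 X163.274 Y24.767
G01 X178.101 Y60.564
M5
G0 X0.000 Y0.000

viewBox `0 0 305.693 133.530` with mm width/height → 1 unit = 1 mm. Flip: y_m = 133.530 − y_svg.

**Shape 1** — `<path>` open polyline, stroke `#ff00ff` → cut (S804, F1003). Machine vertices: (271.203,117.656) → (140.545,45.051) → (177.287,102.605). Open path.

**Shape 2** — `<path>` cubic bezier, stroke `#ff00ff` → cut (S804, F1003). Control points (SVG): P0=(54.306,91.959), P1=(82.075,78.386), P2=(37.180,31.987), P3=(21.592,14.324); sampled at t=k/4. Machine vertices: (54.306,41.571) → (63.102,56.944) → (54.208,78.855) → (37.185,101.533) → (21.592,119.206). Open path.

**Shape 3** — `<circle>` circle, stroke `#ff00ff` → cut (S804, F1003). Machine vertices: (178.101,60.564) → (163.274,96.361) → (127.477,111.188) → (91.680,96.361) → (76.853,60.564) → (91.680,24.767) → (127.477,9.940) → (163.274,24.767) → (178.101,60.564). Closed: final G1 returns to the first vertex.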